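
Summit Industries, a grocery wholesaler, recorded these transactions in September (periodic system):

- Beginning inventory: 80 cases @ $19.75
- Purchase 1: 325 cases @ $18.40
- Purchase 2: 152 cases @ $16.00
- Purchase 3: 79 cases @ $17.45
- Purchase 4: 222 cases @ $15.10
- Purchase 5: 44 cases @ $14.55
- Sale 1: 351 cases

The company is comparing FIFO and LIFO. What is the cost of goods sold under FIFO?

COGS = $6,566.40

FIFO COGS: 80 @ $19.75 + 271 @ $18.40 = $6,566.40
LIFO COGS: 44 @ $14.55 + 222 @ $15.10 + 79 @ $17.45 + 6 @ $16.00 = $5,466.95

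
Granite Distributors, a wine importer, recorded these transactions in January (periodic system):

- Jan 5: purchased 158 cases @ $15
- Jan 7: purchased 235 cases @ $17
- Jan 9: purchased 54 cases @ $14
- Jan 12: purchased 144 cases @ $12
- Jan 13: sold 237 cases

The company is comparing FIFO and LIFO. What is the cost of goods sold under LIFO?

FIFO COGS: 158 @ $15 + 79 @ $17 = $3,713
LIFO COGS: 144 @ $12 + 54 @ $14 + 39 @ $17 = $3,147

COGS = $3,147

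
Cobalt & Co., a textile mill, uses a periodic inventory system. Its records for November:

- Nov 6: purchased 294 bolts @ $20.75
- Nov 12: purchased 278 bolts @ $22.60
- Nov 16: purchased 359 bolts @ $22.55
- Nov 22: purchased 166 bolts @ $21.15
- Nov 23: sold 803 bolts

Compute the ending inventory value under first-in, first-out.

Ending inventory = $6,397.30

Nov 23, 803 sold [FIFO — oldest first]: 294 @ $20.75 + 278 @ $22.60 + 231 @ $22.55 = $17,592.35
Ending inventory: 128 @ $22.55 + 166 @ $21.15 = $6,397.30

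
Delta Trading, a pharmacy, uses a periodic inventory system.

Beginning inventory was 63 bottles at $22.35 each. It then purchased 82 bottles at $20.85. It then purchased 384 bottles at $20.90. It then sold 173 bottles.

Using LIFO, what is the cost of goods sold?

COGS = $3,615.70

Sale 1 (173) [LIFO — newest first]: 173 @ $20.90 = $3,615.70
Ending inventory: 63 @ $22.35 + 82 @ $20.85 + 211 @ $20.90 = $7,527.65
Check: goods available $11,143.35 = COGS $3,615.70 + ending $7,527.65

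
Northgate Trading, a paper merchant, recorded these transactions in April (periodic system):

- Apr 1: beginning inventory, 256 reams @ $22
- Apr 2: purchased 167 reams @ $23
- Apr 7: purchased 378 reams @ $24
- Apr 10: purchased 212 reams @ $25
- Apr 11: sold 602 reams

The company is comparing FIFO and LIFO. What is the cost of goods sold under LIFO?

FIFO COGS: 256 @ $22 + 167 @ $23 + 179 @ $24 = $13,769
LIFO COGS: 212 @ $25 + 378 @ $24 + 12 @ $23 = $14,648

COGS = $14,648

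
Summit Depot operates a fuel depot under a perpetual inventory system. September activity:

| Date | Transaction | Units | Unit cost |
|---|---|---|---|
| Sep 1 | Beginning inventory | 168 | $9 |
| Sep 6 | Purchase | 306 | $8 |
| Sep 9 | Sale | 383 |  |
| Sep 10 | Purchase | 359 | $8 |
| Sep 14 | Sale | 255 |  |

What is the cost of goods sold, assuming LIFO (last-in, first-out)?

COGS = $5,181

Sep 9, 383 sold [LIFO — newest first]: 306 @ $8 + 77 @ $9 = $3,141
Sep 14, 255 sold [LIFO — newest first]: 255 @ $8 = $2,040
Total COGS = $3,141 + $2,040 = $5,181
Ending inventory: 91 @ $9 + 104 @ $8 = $1,651
Check: goods available $6,832 = COGS $5,181 + ending $1,651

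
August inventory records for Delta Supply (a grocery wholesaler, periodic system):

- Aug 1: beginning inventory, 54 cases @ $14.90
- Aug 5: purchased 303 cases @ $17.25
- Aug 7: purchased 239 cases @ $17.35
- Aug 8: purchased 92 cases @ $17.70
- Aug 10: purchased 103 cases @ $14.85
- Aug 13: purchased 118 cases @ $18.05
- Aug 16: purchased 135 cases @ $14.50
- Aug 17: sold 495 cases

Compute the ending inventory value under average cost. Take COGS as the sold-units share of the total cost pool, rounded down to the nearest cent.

Ending inventory = $9,162.28

Aug 17, sell 495: 495/1044 × $17,423.35 → $8,261.07
Ending inventory (cost pool remaining) = $9,162.28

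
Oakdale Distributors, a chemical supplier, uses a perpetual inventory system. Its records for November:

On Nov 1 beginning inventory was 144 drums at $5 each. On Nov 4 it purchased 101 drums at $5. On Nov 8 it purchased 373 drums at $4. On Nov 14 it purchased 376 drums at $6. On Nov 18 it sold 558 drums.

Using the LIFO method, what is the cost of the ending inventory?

Ending inventory = $1,989

Nov 18, 558 sold [LIFO — newest first]: 376 @ $6 + 182 @ $4 = $2,984
Ending inventory: 144 @ $5 + 101 @ $5 + 191 @ $4 = $1,989
Check: goods available $4,973 = COGS $2,984 + ending $1,989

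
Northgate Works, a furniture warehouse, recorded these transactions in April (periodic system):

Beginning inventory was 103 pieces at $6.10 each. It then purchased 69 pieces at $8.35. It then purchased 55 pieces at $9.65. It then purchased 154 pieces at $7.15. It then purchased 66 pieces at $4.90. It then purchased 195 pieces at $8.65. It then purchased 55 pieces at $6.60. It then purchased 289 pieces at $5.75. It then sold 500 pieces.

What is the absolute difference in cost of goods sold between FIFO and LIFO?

$244.00

FIFO COGS: 103 @ $6.10 + 69 @ $8.35 + 55 @ $9.65 + 154 @ $7.15 + 66 @ $4.90 + 53 @ $8.65 = $3,618.15
LIFO COGS: 289 @ $5.75 + 55 @ $6.60 + 156 @ $8.65 = $3,374.15
Difference = |$3,618.15 − $3,374.15| = $244.00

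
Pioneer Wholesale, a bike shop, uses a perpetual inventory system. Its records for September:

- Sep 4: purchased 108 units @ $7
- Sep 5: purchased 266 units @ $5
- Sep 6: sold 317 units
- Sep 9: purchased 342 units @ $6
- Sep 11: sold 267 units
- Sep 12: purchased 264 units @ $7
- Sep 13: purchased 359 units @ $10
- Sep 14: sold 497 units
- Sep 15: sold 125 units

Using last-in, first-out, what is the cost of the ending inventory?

Sep 6, 317 sold [LIFO — newest first]: 266 @ $5 + 51 @ $7 = $1,687
Sep 11, 267 sold [LIFO — newest first]: 267 @ $6 = $1,602
Sep 14, 497 sold [LIFO — newest first]: 359 @ $10 + 138 @ $7 = $4,556
Sep 15, 125 sold [LIFO — newest first]: 125 @ $7 = $875
Total COGS = $1,687 + $1,602 + $4,556 + $875 = $8,720
Ending inventory: 57 @ $7 + 75 @ $6 + 1 @ $7 = $856

Ending inventory = $856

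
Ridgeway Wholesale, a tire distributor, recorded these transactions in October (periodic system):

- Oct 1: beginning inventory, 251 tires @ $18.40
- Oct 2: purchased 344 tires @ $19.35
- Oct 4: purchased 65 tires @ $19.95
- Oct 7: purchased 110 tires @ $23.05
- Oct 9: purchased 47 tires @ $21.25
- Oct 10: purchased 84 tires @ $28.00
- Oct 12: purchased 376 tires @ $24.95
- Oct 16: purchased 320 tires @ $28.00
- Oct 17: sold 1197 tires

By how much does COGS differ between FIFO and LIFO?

$3,454.45

FIFO COGS: 251 @ $18.40 + 344 @ $19.35 + 65 @ $19.95 + 110 @ $23.05 + 47 @ $21.25 + 84 @ $28.00 + 296 @ $24.95 = $25,843.00
LIFO COGS: 320 @ $28.00 + 376 @ $24.95 + 84 @ $28.00 + 47 @ $21.25 + 110 @ $23.05 + 65 @ $19.95 + 195 @ $19.35 = $29,297.45
Difference = |$25,843.00 − $29,297.45| = $3,454.45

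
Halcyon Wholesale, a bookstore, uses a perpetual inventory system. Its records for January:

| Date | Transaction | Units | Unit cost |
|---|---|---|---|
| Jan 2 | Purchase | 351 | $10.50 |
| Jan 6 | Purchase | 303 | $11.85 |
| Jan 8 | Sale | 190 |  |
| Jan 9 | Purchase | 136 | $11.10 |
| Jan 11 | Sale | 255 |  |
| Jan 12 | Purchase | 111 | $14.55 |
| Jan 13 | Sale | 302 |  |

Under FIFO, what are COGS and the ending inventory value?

Jan 8, 190 sold [FIFO — oldest first]: 190 @ $10.50 = $1,995.00
Jan 11, 255 sold [FIFO — oldest first]: 161 @ $10.50 + 94 @ $11.85 = $2,804.40
Jan 13, 302 sold [FIFO — oldest first]: 209 @ $11.85 + 93 @ $11.10 = $3,508.95
Total COGS = $1,995.00 + $2,804.40 + $3,508.95 = $8,308.35
Ending inventory: 43 @ $11.10 + 111 @ $14.55 = $2,092.35

COGS = $8,308.35; ending inventory = $2,092.35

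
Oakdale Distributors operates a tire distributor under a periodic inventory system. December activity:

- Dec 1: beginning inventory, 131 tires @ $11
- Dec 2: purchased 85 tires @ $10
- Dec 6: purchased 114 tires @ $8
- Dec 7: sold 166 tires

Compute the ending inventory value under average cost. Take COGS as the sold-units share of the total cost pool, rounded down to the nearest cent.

Dec 7, sell 166: 166/330 × $3,203.00 → $1,611.20
Ending inventory (cost pool remaining) = $1,591.80
Check: goods available $3,203.00 = COGS $1,611.20 + ending $1,591.80

Ending inventory = $1,591.80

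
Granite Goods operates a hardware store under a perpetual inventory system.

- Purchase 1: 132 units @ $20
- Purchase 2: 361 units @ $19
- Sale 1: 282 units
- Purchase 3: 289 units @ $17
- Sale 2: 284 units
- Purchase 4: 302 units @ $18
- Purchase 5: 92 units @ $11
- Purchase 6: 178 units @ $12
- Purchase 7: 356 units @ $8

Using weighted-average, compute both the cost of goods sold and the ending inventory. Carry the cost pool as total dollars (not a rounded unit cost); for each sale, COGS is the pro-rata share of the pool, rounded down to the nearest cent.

After Purchase 1: 132 on hand, pool $2,640.00 (≈ $20.0000 each)
After Purchase 2: 493 on hand, pool $9,499.00 (≈ $19.2677 each)
Sale 1, sell 282: 282/493 × $9,499.00 → $5,433.50
After Purchase 3: 500 on hand, pool $8,978.50 (≈ $17.9570 each)
Sale 2, sell 284: 284/500 × $8,978.50 → $5,099.78
After Purchase 4: 518 on hand, pool $9,314.72 (≈ $17.9821 each)
After Purchase 5: 610 on hand, pool $10,326.72 (≈ $16.9290 each)
After Purchase 6: 788 on hand, pool $12,462.72 (≈ $15.8156 each)
After Purchase 7: 1144 on hand, pool $15,310.72 (≈ $13.3835 each)
Total COGS = $5,433.50 + $5,099.78 = $10,533.28
Ending inventory (cost pool remaining) = $15,310.72
Check: goods available $25,844.00 = COGS $10,533.28 + ending $15,310.72

COGS = $10,533.28; ending inventory = $15,310.72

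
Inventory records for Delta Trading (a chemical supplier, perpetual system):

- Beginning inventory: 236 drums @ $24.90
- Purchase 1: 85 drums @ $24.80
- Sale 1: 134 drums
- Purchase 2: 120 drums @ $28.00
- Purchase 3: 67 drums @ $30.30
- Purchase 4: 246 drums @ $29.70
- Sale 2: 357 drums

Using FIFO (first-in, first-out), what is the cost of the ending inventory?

Sale 1 (134) [FIFO — oldest first]: 134 @ $24.90 = $3,336.60
Sale 2 (357) [FIFO — oldest first]: 102 @ $24.90 + 85 @ $24.80 + 120 @ $28.00 + 50 @ $30.30 = $9,522.80
Total COGS = $3,336.60 + $9,522.80 = $12,859.40
Ending inventory: 17 @ $30.30 + 246 @ $29.70 = $7,821.30
Check: goods available $20,680.70 = COGS $12,859.40 + ending $7,821.30

Ending inventory = $7,821.30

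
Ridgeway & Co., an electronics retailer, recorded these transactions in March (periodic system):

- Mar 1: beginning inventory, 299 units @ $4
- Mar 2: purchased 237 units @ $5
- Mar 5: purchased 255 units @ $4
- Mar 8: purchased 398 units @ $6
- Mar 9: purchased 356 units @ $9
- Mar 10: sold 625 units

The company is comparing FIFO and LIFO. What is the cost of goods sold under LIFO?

FIFO COGS: 299 @ $4 + 237 @ $5 + 89 @ $4 = $2,737
LIFO COGS: 356 @ $9 + 269 @ $6 = $4,818

COGS = $4,818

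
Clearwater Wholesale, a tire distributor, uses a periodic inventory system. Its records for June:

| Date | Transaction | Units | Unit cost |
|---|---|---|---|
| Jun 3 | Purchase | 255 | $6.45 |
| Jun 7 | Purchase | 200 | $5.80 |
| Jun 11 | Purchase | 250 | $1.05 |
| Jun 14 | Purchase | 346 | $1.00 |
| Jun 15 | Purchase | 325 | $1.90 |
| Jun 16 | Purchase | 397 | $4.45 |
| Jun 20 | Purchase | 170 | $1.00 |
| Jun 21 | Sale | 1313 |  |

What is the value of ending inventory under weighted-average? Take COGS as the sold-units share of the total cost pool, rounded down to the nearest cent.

Ending inventory = $1,934.88

Jun 21, sell 1313: 1313/1943 × $5,967.40 → $4,032.52
Ending inventory (cost pool remaining) = $1,934.88
Check: goods available $5,967.40 = COGS $4,032.52 + ending $1,934.88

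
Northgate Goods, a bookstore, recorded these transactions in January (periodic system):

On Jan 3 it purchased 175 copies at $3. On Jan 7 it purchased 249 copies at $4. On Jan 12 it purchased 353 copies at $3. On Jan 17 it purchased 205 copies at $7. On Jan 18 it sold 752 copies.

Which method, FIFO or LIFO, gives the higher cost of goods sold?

LIFO

FIFO COGS: 175 @ $3 + 249 @ $4 + 328 @ $3 = $2,505
LIFO COGS: 205 @ $7 + 353 @ $3 + 194 @ $4 = $3,270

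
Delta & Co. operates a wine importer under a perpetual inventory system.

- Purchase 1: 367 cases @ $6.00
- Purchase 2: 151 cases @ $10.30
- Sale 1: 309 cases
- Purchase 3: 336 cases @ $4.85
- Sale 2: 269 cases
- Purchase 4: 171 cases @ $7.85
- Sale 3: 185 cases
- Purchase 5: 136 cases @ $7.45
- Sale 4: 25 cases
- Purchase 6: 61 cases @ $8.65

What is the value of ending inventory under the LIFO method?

Ending inventory = $2,865.65

Sale 1 (309) [LIFO — newest first]: 151 @ $10.30 + 158 @ $6.00 = $2,503.30
Sale 2 (269) [LIFO — newest first]: 269 @ $4.85 = $1,304.65
Sale 3 (185) [LIFO — newest first]: 171 @ $7.85 + 14 @ $4.85 = $1,410.25
Sale 4 (25) [LIFO — newest first]: 25 @ $7.45 = $186.25
Total COGS = $2,503.30 + $1,304.65 + $1,410.25 + $186.25 = $5,404.45
Ending inventory: 209 @ $6.00 + 53 @ $4.85 + 111 @ $7.45 + 61 @ $8.65 = $2,865.65
Check: goods available $8,270.10 = COGS $5,404.45 + ending $2,865.65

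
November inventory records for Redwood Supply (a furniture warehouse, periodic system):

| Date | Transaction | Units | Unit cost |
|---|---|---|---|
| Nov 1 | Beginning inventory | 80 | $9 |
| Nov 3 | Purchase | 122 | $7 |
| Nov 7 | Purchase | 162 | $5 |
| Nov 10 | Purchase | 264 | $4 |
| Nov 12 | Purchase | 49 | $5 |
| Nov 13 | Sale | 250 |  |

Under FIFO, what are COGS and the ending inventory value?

Nov 13, 250 sold [FIFO — oldest first]: 80 @ $9 + 122 @ $7 + 48 @ $5 = $1,814
Ending inventory: 114 @ $5 + 264 @ $4 + 49 @ $5 = $1,871

COGS = $1,814; ending inventory = $1,871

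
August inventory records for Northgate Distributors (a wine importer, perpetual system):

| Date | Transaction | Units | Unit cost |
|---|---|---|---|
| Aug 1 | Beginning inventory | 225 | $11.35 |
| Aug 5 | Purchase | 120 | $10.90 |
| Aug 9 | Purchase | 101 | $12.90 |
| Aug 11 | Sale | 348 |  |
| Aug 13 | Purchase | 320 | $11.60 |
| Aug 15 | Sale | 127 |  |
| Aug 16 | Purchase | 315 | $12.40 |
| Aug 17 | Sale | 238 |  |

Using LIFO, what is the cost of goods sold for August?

COGS = $8,476.75

Aug 11, 348 sold [LIFO — newest first]: 101 @ $12.90 + 120 @ $10.90 + 127 @ $11.35 = $4,052.35
Aug 15, 127 sold [LIFO — newest first]: 127 @ $11.60 = $1,473.20
Aug 17, 238 sold [LIFO — newest first]: 238 @ $12.40 = $2,951.20
Total COGS = $4,052.35 + $1,473.20 + $2,951.20 = $8,476.75
Ending inventory: 98 @ $11.35 + 193 @ $11.60 + 77 @ $12.40 = $4,305.90
Check: goods available $12,782.65 = COGS $8,476.75 + ending $4,305.90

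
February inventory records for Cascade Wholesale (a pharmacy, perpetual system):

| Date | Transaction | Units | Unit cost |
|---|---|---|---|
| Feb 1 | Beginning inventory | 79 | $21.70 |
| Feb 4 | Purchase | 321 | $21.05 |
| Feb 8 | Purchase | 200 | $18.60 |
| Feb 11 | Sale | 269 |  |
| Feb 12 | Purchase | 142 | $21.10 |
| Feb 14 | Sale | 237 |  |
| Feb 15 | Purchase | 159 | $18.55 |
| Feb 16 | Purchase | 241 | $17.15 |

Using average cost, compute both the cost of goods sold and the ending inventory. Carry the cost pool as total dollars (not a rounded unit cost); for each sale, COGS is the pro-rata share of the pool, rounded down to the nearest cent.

COGS = $10,336.94; ending inventory = $11,933.21

After Feb 1: 79 on hand, pool $1,714.30 (≈ $21.7000 each)
After Feb 4: 400 on hand, pool $8,471.35 (≈ $21.1784 each)
After Feb 8: 600 on hand, pool $12,191.35 (≈ $20.3189 each)
Feb 11, sell 269: 269/600 × $12,191.35 → $5,465.78
After Feb 12: 473 on hand, pool $9,721.77 (≈ $20.5534 each)
Feb 14, sell 237: 237/473 × $9,721.77 → $4,871.16
After Feb 15: 395 on hand, pool $7,800.06 (≈ $19.7470 each)
After Feb 16: 636 on hand, pool $11,933.21 (≈ $18.7629 each)
Total COGS = $5,465.78 + $4,871.16 = $10,336.94
Ending inventory (cost pool remaining) = $11,933.21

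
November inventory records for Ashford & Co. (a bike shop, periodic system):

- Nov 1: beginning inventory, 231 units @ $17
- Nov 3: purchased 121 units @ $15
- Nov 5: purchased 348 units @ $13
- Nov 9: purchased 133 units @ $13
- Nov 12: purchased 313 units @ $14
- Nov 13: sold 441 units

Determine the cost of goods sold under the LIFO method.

COGS = $6,046

Nov 13, 441 sold [LIFO — newest first]: 313 @ $14 + 128 @ $13 = $6,046
Ending inventory: 231 @ $17 + 121 @ $15 + 348 @ $13 + 5 @ $13 = $10,331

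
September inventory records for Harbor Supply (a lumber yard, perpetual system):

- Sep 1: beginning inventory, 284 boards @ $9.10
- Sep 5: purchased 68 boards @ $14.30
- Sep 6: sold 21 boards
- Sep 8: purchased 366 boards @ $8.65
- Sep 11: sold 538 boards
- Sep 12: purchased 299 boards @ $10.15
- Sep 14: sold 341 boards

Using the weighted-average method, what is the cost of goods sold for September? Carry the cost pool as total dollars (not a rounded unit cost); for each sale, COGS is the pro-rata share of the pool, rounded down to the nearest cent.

After Sep 1: 284 on hand, pool $2,584.40 (≈ $9.1000 each)
After Sep 5: 352 on hand, pool $3,556.80 (≈ $10.1045 each)
Sep 6, sell 21: 21/352 × $3,556.80 → $212.19
After Sep 8: 697 on hand, pool $6,510.51 (≈ $9.3408 each)
Sep 11, sell 538: 538/697 × $6,510.51 → $5,025.32
After Sep 12: 458 on hand, pool $4,520.04 (≈ $9.8691 each)
Sep 14, sell 341: 341/458 × $4,520.04 → $3,365.35
Total COGS = $212.19 + $5,025.32 + $3,365.35 = $8,602.86
Ending inventory (cost pool remaining) = $1,154.69

COGS = $8,602.86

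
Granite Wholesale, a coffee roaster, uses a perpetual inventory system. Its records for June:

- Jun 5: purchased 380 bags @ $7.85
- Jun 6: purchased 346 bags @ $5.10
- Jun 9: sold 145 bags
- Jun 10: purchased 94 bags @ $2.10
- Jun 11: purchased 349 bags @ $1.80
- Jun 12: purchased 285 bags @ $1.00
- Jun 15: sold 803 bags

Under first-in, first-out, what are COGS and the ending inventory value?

Jun 9, 145 sold [FIFO — oldest first]: 145 @ $7.85 = $1,138.25
Jun 15, 803 sold [FIFO — oldest first]: 235 @ $7.85 + 346 @ $5.10 + 94 @ $2.10 + 128 @ $1.80 = $4,037.15
Total COGS = $1,138.25 + $4,037.15 = $5,175.40
Ending inventory: 221 @ $1.80 + 285 @ $1.00 = $682.80

COGS = $5,175.40; ending inventory = $682.80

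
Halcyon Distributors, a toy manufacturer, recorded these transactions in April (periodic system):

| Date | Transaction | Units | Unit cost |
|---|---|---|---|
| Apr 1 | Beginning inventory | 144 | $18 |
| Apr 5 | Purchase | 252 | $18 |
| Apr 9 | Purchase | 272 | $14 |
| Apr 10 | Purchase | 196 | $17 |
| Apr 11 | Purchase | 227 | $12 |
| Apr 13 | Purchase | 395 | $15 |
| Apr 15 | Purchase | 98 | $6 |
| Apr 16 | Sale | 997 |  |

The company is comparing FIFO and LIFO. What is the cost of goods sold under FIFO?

COGS = $15,864

FIFO COGS: 144 @ $18 + 252 @ $18 + 272 @ $14 + 196 @ $17 + 133 @ $12 = $15,864
LIFO COGS: 98 @ $6 + 395 @ $15 + 227 @ $12 + 196 @ $17 + 81 @ $14 = $13,703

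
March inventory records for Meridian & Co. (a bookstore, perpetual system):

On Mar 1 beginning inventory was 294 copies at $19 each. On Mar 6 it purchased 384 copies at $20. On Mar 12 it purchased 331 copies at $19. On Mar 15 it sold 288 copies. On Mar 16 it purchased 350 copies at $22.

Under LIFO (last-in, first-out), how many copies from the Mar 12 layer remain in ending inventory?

43

Mar 15, 288 sold [LIFO — newest first]: 288 @ $19 = $5,472
Ending inventory: 294 @ $19 + 384 @ $20 + 43 @ $19 + 350 @ $22 = $21,783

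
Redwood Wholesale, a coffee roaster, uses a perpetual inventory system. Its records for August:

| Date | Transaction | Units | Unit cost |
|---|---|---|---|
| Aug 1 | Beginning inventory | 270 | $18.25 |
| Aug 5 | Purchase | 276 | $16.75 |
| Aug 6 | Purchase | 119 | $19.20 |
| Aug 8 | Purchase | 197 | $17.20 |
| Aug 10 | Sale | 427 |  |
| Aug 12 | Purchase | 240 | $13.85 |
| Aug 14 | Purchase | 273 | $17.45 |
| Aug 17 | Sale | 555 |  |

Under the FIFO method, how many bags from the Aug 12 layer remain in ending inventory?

120

Aug 10, 427 sold [FIFO — oldest first]: 270 @ $18.25 + 157 @ $16.75 = $7,557.25
Aug 17, 555 sold [FIFO — oldest first]: 119 @ $16.75 + 119 @ $19.20 + 197 @ $17.20 + 120 @ $13.85 = $9,328.45
Total COGS = $7,557.25 + $9,328.45 = $16,885.70
Ending inventory: 120 @ $13.85 + 273 @ $17.45 = $6,425.85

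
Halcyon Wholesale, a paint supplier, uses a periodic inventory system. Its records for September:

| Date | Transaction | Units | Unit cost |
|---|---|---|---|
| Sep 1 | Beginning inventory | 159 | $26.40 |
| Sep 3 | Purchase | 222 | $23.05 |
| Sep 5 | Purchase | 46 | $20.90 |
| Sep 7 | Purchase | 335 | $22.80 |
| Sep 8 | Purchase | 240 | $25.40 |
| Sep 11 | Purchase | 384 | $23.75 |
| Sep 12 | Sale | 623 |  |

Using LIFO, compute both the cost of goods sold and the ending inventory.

COGS = $15,190.60; ending inventory = $17,939.50

Sep 12, 623 sold [LIFO — newest first]: 384 @ $23.75 + 239 @ $25.40 = $15,190.60
Ending inventory: 159 @ $26.40 + 222 @ $23.05 + 46 @ $20.90 + 335 @ $22.80 + 1 @ $25.40 = $17,939.50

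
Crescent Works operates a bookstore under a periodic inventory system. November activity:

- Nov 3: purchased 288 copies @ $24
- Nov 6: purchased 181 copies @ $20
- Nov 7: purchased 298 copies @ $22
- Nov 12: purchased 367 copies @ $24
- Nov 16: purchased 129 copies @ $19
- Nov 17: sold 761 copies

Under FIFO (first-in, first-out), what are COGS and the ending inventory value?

COGS = $16,956; ending inventory = $11,391

Nov 17, 761 sold [FIFO — oldest first]: 288 @ $24 + 181 @ $20 + 292 @ $22 = $16,956
Ending inventory: 6 @ $22 + 367 @ $24 + 129 @ $19 = $11,391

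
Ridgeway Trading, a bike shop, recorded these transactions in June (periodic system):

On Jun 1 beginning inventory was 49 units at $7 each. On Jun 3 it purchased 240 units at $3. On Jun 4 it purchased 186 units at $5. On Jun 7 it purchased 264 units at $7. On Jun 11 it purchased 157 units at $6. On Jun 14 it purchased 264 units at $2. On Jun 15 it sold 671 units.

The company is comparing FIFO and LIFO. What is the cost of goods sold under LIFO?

FIFO COGS: 49 @ $7 + 240 @ $3 + 186 @ $5 + 196 @ $7 = $3,365
LIFO COGS: 264 @ $2 + 157 @ $6 + 250 @ $7 = $3,220

COGS = $3,220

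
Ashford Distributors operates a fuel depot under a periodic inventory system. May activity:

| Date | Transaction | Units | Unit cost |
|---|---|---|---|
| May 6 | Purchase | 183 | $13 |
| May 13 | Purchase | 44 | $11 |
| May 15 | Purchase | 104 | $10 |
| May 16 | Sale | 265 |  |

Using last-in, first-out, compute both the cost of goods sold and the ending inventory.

May 16, 265 sold [LIFO — newest first]: 104 @ $10 + 44 @ $11 + 117 @ $13 = $3,045
Ending inventory: 66 @ $13 = $858

COGS = $3,045; ending inventory = $858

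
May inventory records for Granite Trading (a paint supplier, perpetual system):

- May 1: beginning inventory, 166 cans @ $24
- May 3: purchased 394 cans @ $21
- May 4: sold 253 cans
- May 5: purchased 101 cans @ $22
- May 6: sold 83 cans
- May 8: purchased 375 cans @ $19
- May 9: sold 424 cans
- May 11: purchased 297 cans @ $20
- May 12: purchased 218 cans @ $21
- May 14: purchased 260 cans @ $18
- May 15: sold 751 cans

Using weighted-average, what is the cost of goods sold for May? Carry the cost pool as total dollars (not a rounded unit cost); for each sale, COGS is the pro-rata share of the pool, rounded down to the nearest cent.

COGS = $30,861.29

After May 1: 166 on hand, pool $3,984.00 (≈ $24.0000 each)
After May 3: 560 on hand, pool $12,258.00 (≈ $21.8893 each)
May 4, sell 253: 253/560 × $12,258.00 → $5,537.98
After May 5: 408 on hand, pool $8,942.02 (≈ $21.9167 each)
May 6, sell 83: 83/408 × $8,942.02 → $1,819.08
After May 8: 700 on hand, pool $14,247.94 (≈ $20.3542 each)
May 9, sell 424: 424/700 × $14,247.94 → $8,630.18
After May 11: 573 on hand, pool $11,557.76 (≈ $20.1706 each)
After May 12: 791 on hand, pool $16,135.76 (≈ $20.3992 each)
After May 14: 1051 on hand, pool $20,815.76 (≈ $19.8057 each)
May 15, sell 751: 751/1051 × $20,815.76 → $14,874.05
Total COGS = $5,537.98 + $1,819.08 + $8,630.18 + $14,874.05 = $30,861.29
Ending inventory (cost pool remaining) = $5,941.71
Check: goods available $36,803.00 = COGS $30,861.29 + ending $5,941.71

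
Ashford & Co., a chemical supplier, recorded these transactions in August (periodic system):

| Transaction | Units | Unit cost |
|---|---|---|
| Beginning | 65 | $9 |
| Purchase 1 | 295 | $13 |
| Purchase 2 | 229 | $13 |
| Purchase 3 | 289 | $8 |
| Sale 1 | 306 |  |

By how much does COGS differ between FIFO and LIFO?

$1,185

FIFO COGS: 65 @ $9 + 241 @ $13 = $3,718
LIFO COGS: 289 @ $8 + 17 @ $13 = $2,533
Difference = |$3,718 − $2,533| = $1,185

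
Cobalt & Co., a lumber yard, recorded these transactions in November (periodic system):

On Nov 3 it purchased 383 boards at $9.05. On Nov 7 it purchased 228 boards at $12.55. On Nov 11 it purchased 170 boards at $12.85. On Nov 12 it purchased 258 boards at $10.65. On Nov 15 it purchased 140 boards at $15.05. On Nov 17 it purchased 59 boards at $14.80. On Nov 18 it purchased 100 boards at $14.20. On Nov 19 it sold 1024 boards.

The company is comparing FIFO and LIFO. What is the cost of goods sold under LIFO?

FIFO COGS: 383 @ $9.05 + 228 @ $12.55 + 170 @ $12.85 + 243 @ $10.65 = $11,100.00
LIFO COGS: 100 @ $14.20 + 59 @ $14.80 + 140 @ $15.05 + 258 @ $10.65 + 170 @ $12.85 + 228 @ $12.55 + 69 @ $9.05 = $12,818.25

COGS = $12,818.25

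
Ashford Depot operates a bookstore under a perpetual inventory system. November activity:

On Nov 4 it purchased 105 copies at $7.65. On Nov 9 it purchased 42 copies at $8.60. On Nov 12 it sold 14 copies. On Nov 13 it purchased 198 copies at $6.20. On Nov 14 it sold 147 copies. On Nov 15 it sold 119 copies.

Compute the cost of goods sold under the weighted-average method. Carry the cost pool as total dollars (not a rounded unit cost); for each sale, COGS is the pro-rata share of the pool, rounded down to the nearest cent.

After Nov 4: 105 on hand, pool $803.25 (≈ $7.6500 each)
After Nov 9: 147 on hand, pool $1,164.45 (≈ $7.9214 each)
Nov 12, sell 14: 14/147 × $1,164.45 → $110.90
After Nov 13: 331 on hand, pool $2,281.15 (≈ $6.8917 each)
Nov 14, sell 147: 147/331 × $2,281.15 → $1,013.07
Nov 15, sell 119: 119/184 × $1,268.08 → $820.11
Total COGS = $110.90 + $1,013.07 + $820.11 = $1,944.08
Ending inventory (cost pool remaining) = $447.97
Check: goods available $2,392.05 = COGS $1,944.08 + ending $447.97

COGS = $1,944.08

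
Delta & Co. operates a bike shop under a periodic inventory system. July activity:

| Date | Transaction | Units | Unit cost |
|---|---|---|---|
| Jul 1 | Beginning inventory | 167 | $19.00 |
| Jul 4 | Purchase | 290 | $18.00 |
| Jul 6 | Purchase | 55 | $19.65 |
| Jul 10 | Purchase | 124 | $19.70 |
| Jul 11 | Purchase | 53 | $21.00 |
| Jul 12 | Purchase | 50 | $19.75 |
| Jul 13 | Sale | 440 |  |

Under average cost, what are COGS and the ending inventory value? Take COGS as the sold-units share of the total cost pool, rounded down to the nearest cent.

Jul 13, sell 440: 440/739 × $14,017.05 → $8,345.74
Ending inventory (cost pool remaining) = $5,671.31
Check: goods available $14,017.05 = COGS $8,345.74 + ending $5,671.31

COGS = $8,345.74; ending inventory = $5,671.31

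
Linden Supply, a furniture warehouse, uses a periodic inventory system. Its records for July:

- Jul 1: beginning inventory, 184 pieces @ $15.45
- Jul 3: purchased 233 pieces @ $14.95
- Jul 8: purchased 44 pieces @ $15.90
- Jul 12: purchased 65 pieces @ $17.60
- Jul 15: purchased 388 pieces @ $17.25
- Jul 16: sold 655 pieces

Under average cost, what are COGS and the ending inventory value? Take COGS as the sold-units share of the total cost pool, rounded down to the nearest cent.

Jul 16, sell 655: 655/914 × $14,862.75 → $10,651.09
Ending inventory (cost pool remaining) = $4,211.66
Check: goods available $14,862.75 = COGS $10,651.09 + ending $4,211.66

COGS = $10,651.09; ending inventory = $4,211.66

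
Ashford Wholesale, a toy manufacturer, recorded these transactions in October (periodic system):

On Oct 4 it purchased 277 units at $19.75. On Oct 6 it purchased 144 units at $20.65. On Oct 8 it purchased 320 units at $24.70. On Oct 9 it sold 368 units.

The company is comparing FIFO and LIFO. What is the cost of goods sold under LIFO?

COGS = $8,895.20

FIFO COGS: 277 @ $19.75 + 91 @ $20.65 = $7,349.90
LIFO COGS: 320 @ $24.70 + 48 @ $20.65 = $8,895.20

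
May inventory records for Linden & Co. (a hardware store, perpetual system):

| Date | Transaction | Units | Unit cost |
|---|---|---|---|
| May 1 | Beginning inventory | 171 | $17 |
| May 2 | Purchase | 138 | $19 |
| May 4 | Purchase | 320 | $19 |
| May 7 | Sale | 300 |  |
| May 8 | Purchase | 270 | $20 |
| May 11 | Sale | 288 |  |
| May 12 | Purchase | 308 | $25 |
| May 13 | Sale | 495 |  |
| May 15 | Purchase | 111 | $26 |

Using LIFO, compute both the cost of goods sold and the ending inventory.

May 7, 300 sold [LIFO — newest first]: 300 @ $19 = $5,700
May 11, 288 sold [LIFO — newest first]: 270 @ $20 + 18 @ $19 = $5,742
May 13, 495 sold [LIFO — newest first]: 308 @ $25 + 2 @ $19 + 138 @ $19 + 47 @ $17 = $11,159
Total COGS = $5,700 + $5,742 + $11,159 = $22,601
Ending inventory: 124 @ $17 + 111 @ $26 = $4,994

COGS = $22,601; ending inventory = $4,994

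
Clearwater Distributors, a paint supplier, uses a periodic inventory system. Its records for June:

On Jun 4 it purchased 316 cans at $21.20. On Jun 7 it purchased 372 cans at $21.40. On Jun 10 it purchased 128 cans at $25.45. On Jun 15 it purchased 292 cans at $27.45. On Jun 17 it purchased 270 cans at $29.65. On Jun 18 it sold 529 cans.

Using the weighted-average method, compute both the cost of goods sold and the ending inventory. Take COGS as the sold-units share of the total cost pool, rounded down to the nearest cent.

COGS = $13,028.64; ending inventory = $20,909.86

Jun 18, sell 529: 529/1378 × $33,938.50 → $13,028.64
Ending inventory (cost pool remaining) = $20,909.86
Check: goods available $33,938.50 = COGS $13,028.64 + ending $20,909.86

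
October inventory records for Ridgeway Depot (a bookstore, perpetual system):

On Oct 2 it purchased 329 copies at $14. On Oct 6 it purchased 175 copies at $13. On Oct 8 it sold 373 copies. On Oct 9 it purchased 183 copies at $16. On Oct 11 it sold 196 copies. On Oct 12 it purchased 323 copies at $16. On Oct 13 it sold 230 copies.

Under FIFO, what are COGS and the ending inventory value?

Oct 8, 373 sold [FIFO — oldest first]: 329 @ $14 + 44 @ $13 = $5,178
Oct 11, 196 sold [FIFO — oldest first]: 131 @ $13 + 65 @ $16 = $2,743
Oct 13, 230 sold [FIFO — oldest first]: 118 @ $16 + 112 @ $16 = $3,680
Total COGS = $5,178 + $2,743 + $3,680 = $11,601
Ending inventory: 211 @ $16 = $3,376
Check: goods available $14,977 = COGS $11,601 + ending $3,376

COGS = $11,601; ending inventory = $3,376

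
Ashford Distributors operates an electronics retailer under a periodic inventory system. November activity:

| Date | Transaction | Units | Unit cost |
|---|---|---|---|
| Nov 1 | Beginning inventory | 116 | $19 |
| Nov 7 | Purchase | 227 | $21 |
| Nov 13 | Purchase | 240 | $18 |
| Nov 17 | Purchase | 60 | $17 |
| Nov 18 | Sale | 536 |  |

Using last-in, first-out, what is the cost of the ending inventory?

Nov 18, 536 sold [LIFO — newest first]: 60 @ $17 + 240 @ $18 + 227 @ $21 + 9 @ $19 = $10,278
Ending inventory: 107 @ $19 = $2,033
Check: goods available $12,311 = COGS $10,278 + ending $2,033

Ending inventory = $2,033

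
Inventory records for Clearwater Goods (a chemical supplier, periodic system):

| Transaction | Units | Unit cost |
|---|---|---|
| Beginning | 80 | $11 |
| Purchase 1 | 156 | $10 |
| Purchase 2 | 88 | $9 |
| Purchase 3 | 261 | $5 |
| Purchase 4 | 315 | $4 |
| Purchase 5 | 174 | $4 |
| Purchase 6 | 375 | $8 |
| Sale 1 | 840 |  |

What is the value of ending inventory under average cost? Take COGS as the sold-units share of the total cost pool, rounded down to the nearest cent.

Sale 1, sell 840: 840/1449 × $9,493.00 → $5,503.18
Ending inventory (cost pool remaining) = $3,989.82
Check: goods available $9,493.00 = COGS $5,503.18 + ending $3,989.82

Ending inventory = $3,989.82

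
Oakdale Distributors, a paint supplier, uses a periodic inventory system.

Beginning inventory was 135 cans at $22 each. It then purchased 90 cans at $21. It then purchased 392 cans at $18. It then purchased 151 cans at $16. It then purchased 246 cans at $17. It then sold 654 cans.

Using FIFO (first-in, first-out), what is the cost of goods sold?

COGS = $12,508

Sale 1 (654) [FIFO — oldest first]: 135 @ $22 + 90 @ $21 + 392 @ $18 + 37 @ $16 = $12,508
Ending inventory: 114 @ $16 + 246 @ $17 = $6,006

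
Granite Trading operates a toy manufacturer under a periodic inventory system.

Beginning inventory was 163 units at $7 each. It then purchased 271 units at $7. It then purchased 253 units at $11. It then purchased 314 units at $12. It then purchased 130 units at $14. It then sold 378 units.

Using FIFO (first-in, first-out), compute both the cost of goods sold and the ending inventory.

Sale 1 (378) [FIFO — oldest first]: 163 @ $7 + 215 @ $7 = $2,646
Ending inventory: 56 @ $7 + 253 @ $11 + 314 @ $12 + 130 @ $14 = $8,763

COGS = $2,646; ending inventory = $8,763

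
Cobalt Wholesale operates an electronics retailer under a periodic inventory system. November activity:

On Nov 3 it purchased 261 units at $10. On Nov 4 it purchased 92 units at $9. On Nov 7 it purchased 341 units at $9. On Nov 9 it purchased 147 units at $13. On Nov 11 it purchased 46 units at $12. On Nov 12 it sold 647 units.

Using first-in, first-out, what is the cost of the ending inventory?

Nov 12, 647 sold [FIFO — oldest first]: 261 @ $10 + 92 @ $9 + 294 @ $9 = $6,084
Ending inventory: 47 @ $9 + 147 @ $13 + 46 @ $12 = $2,886

Ending inventory = $2,886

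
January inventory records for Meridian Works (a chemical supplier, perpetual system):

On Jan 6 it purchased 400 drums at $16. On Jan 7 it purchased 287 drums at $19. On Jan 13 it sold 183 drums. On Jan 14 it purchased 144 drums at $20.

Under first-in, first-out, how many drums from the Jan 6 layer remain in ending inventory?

217

Jan 13, 183 sold [FIFO — oldest first]: 183 @ $16 = $2,928
Ending inventory: 217 @ $16 + 287 @ $19 + 144 @ $20 = $11,805
Check: goods available $14,733 = COGS $2,928 + ending $11,805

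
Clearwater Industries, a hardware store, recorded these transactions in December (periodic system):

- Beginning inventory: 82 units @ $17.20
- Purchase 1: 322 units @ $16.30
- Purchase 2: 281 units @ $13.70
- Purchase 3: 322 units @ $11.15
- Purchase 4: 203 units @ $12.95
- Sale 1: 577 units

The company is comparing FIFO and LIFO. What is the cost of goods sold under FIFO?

FIFO COGS: 82 @ $17.20 + 322 @ $16.30 + 173 @ $13.70 = $9,029.10
LIFO COGS: 203 @ $12.95 + 322 @ $11.15 + 52 @ $13.70 = $6,931.55

COGS = $9,029.10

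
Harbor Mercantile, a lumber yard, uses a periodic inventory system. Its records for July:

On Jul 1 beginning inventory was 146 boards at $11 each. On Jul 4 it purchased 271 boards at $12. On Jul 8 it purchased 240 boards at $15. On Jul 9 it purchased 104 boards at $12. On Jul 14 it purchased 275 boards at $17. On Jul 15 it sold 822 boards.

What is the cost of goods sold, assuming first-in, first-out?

COGS = $10,743

Jul 15, 822 sold [FIFO — oldest first]: 146 @ $11 + 271 @ $12 + 240 @ $15 + 104 @ $12 + 61 @ $17 = $10,743
Ending inventory: 214 @ $17 = $3,638
Check: goods available $14,381 = COGS $10,743 + ending $3,638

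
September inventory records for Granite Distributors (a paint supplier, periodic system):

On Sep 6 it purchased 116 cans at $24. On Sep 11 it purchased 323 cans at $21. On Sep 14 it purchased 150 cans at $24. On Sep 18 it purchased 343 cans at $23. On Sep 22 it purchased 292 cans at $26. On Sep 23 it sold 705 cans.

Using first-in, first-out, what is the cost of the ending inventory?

Ending inventory = $12,813

Sep 23, 705 sold [FIFO — oldest first]: 116 @ $24 + 323 @ $21 + 150 @ $24 + 116 @ $23 = $15,835
Ending inventory: 227 @ $23 + 292 @ $26 = $12,813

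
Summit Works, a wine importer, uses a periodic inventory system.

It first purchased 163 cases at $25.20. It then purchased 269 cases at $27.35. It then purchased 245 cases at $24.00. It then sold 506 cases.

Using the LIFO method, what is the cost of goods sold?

Sale 1 (506) [LIFO — newest first]: 245 @ $24.00 + 261 @ $27.35 = $13,018.35
Ending inventory: 163 @ $25.20 + 8 @ $27.35 = $4,326.40

COGS = $13,018.35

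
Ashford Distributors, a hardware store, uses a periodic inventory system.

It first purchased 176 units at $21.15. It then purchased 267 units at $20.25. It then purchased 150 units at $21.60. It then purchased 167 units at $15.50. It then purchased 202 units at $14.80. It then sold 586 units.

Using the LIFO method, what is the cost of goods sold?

Sale 1 (586) [LIFO — newest first]: 202 @ $14.80 + 167 @ $15.50 + 150 @ $21.60 + 67 @ $20.25 = $10,174.85
Ending inventory: 176 @ $21.15 + 200 @ $20.25 = $7,772.40
Check: goods available $17,947.25 = COGS $10,174.85 + ending $7,772.40

COGS = $10,174.85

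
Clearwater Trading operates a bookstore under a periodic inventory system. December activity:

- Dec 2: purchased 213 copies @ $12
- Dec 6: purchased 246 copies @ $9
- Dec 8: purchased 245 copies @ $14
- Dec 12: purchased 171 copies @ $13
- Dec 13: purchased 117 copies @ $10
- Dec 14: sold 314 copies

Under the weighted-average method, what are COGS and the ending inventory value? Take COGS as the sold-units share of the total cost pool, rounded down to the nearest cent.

Dec 14, sell 314: 314/992 × $11,593.00 → $3,669.55
Ending inventory (cost pool remaining) = $7,923.45
Check: goods available $11,593.00 = COGS $3,669.55 + ending $7,923.45

COGS = $3,669.55; ending inventory = $7,923.45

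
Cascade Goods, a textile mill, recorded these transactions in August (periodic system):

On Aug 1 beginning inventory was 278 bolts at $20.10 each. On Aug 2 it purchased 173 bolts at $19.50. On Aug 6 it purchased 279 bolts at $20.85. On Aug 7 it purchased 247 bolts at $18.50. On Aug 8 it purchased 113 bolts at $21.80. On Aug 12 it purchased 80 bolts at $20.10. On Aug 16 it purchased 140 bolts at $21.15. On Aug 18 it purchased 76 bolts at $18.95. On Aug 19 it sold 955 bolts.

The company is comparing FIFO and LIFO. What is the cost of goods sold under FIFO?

FIFO COGS: 278 @ $20.10 + 173 @ $19.50 + 279 @ $20.85 + 225 @ $18.50 = $18,940.95
LIFO COGS: 76 @ $18.95 + 140 @ $21.15 + 80 @ $20.10 + 113 @ $21.80 + 247 @ $18.50 + 279 @ $20.85 + 20 @ $19.50 = $19,249.25

COGS = $18,940.95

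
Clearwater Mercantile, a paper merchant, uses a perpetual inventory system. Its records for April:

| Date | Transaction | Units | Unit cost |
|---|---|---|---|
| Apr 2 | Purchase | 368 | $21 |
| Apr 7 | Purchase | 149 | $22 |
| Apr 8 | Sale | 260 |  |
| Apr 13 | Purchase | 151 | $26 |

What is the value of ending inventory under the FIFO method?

Apr 8, 260 sold [FIFO — oldest first]: 260 @ $21 = $5,460
Ending inventory: 108 @ $21 + 149 @ $22 + 151 @ $26 = $9,472
Check: goods available $14,932 = COGS $5,460 + ending $9,472

Ending inventory = $9,472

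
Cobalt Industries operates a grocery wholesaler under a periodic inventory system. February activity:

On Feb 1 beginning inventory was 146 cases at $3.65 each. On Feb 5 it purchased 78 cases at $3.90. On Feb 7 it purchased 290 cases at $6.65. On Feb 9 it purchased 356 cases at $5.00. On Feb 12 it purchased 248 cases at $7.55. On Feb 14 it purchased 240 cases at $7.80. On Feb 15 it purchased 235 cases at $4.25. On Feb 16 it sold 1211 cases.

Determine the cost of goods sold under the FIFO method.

Feb 16, 1211 sold [FIFO — oldest first]: 146 @ $3.65 + 78 @ $3.90 + 290 @ $6.65 + 356 @ $5.00 + 248 @ $7.55 + 93 @ $7.80 = $7,143.40
Ending inventory: 147 @ $7.80 + 235 @ $4.25 = $2,145.35

COGS = $7,143.40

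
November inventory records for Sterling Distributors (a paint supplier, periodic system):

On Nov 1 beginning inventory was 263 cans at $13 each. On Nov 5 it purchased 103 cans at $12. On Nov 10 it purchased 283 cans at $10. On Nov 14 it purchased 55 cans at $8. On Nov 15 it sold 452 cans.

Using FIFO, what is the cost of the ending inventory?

Nov 15, 452 sold [FIFO — oldest first]: 263 @ $13 + 103 @ $12 + 86 @ $10 = $5,515
Ending inventory: 197 @ $10 + 55 @ $8 = $2,410

Ending inventory = $2,410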